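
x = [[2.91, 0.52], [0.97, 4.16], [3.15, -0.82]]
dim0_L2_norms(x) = [4.4, 4.27]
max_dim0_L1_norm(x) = 7.03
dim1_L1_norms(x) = [3.43, 5.13, 3.97]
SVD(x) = [[-0.55,0.37], [-0.73,-0.65], [-0.41,0.67]] @ diag([4.66951755054152, 3.971839101119873]) @ [[-0.77, -0.64],[0.64, -0.77]]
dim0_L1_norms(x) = [7.03, 5.5]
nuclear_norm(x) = 8.64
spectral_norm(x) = 4.67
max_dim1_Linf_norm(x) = 4.16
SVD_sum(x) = [[1.97, 1.64], [2.62, 2.18], [1.45, 1.21]] + [[0.94, -1.12], [-1.65, 1.98], [1.7, -2.03]]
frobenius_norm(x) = 6.13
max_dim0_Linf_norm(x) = 4.16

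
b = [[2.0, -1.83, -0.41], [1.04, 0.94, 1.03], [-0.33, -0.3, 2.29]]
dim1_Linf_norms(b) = [2.0, 1.04, 2.29]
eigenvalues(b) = [(1.33+1.44j), (1.33-1.44j), (2.57+0j)]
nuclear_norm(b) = 6.70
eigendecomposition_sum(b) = [[0.73+0.38j, (-0.78+0.86j), (0.7+0.29j)], [(0.54-0.48j), 0.46+0.90j, (0.46-0.48j)], [(0.14+0.19j), -0.30+0.12j, (0.14+0.16j)]] + [[(0.73-0.38j),(-0.78-0.86j),0.70-0.29j],  [(0.54+0.48j),(0.46-0.9j),(0.46+0.48j)],  [(0.14-0.19j),-0.30-0.12j,0.14-0.16j]] + [[0.54+0.00j, -0.28+0.00j, -1.81-0.00j], [(-0.03-0j), 0.02-0.00j, (0.11+0j)], [(-0.6-0j), 0.31-0.00j, 2.01+0.00j]]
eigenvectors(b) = [[(0.74+0j), 0.74-0.00j, -0.67+0.00j],[(0.23-0.6j), (0.23+0.6j), 0.04+0.00j],[0.19+0.09j, 0.19-0.09j, 0.74+0.00j]]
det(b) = 9.90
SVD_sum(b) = [[1.5, -1.41, -1.38], [-0.29, 0.27, 0.27], [-0.79, 0.74, 0.72]] + [[0.57, -0.33, 0.96],[0.54, -0.31, 0.9],[0.89, -0.51, 1.49]] + [[-0.07, -0.09, 0.01], [0.79, 0.98, -0.14], [-0.43, -0.53, 0.08]]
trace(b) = 5.23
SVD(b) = [[-0.87, -0.48, 0.08], [0.17, -0.45, -0.87], [0.46, -0.75, 0.48]] @ diag([2.842499215374984, 2.4125513991275054, 1.444262426694166]) @ [[-0.61, 0.57, 0.56], [-0.49, 0.28, -0.82], [-0.63, -0.77, 0.11]]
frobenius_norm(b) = 4.00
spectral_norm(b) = 2.84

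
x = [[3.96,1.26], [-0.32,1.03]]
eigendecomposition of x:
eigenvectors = [[0.99, -0.41], [-0.11, 0.91]]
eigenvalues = [3.82, 1.17]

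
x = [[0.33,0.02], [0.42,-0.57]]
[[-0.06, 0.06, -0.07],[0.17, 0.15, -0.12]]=x @ [[-0.16, 0.2, -0.21],[-0.42, -0.12, 0.06]]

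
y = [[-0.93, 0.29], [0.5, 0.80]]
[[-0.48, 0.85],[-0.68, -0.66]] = y @ [[0.21, -0.98], [-0.98, -0.21]]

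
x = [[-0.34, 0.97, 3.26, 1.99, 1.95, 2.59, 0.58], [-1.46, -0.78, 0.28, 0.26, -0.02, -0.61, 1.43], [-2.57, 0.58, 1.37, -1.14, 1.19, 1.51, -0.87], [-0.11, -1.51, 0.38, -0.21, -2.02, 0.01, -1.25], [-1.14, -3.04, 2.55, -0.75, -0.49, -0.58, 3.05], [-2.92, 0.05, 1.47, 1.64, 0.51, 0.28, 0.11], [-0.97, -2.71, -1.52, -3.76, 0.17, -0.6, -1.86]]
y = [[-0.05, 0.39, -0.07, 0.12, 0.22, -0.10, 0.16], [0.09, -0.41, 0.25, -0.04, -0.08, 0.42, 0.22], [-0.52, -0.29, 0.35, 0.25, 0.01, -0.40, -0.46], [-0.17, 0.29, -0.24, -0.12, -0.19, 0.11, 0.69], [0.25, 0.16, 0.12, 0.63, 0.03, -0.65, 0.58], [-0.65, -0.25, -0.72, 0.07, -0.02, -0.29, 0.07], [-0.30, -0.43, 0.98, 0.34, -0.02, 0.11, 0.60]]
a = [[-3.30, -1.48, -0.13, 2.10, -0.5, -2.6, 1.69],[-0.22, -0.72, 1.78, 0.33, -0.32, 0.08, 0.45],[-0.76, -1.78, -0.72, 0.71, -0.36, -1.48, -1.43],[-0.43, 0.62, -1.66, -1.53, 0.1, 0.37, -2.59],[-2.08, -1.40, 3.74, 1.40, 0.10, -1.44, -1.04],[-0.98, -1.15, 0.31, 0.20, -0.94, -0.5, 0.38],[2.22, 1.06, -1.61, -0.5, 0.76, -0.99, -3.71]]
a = x @ y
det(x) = 408.76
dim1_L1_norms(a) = [11.8, 3.9, 7.24, 7.3, 11.2, 4.46, 10.85]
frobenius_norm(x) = 11.15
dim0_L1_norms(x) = [9.51, 9.64, 10.83, 9.75, 6.35, 6.18, 9.15]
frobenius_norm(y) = 2.54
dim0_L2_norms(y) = [0.94, 0.87, 1.32, 0.78, 0.3, 0.94, 1.21]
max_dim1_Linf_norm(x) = 3.76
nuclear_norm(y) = 5.67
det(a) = -4.33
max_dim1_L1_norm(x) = 11.68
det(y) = -0.01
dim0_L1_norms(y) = [2.03, 2.22, 2.73, 1.57, 0.57, 2.08, 2.78]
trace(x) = -2.03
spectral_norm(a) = 7.73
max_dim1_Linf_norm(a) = 3.74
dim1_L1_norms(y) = [1.11, 1.51, 2.28, 1.81, 2.42, 2.07, 2.78]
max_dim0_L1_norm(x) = 10.83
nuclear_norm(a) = 20.80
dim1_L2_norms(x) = [5.15, 2.3, 3.82, 2.85, 5.24, 3.71, 5.35]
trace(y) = 0.11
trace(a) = -10.38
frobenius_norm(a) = 10.32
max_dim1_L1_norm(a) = 11.8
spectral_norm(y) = 1.51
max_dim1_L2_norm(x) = 5.35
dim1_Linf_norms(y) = [0.39, 0.42, 0.52, 0.69, 0.65, 0.72, 0.98]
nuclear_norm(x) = 24.48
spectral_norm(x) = 7.20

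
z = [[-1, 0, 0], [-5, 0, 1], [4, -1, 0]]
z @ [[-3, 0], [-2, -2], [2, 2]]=[[3, 0], [17, 2], [-10, 2]]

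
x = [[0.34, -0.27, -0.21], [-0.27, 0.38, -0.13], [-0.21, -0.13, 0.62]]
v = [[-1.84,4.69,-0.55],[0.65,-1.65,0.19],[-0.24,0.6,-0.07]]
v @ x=[[-1.78,2.35,-0.56], [0.63,-0.83,0.20], [-0.23,0.30,-0.07]]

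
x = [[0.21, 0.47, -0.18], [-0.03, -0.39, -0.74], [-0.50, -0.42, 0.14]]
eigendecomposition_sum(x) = [[0.25,0.21,-0.31], [0.19,0.16,-0.23], [-0.32,-0.26,0.38]] + [[-0.60,-0.26,-0.64], [0.68,0.3,0.72], [-0.03,-0.01,-0.03]] + [[0.56, 0.52, 0.76],[-0.90, -0.84, -1.23],[-0.16, -0.15, -0.21]]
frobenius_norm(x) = 1.20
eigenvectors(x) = [[0.56, -0.66, 0.52], [0.43, 0.75, -0.84], [-0.71, -0.03, -0.15]]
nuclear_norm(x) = 1.86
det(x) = 0.13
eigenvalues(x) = [0.79, -0.33, -0.5]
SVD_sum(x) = [[0.18, 0.32, 0.16], [-0.28, -0.50, -0.25], [-0.22, -0.41, -0.2]] + [[0.15, 0.07, -0.3], [0.24, 0.11, -0.49], [-0.18, -0.08, 0.37]] + [[-0.12, 0.08, -0.04], [0.0, -0.00, 0.0], [-0.09, 0.07, -0.03]]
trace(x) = -0.04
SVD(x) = [[-0.45, -0.44, 0.78],[0.69, -0.72, -0.00],[0.56, 0.54, 0.62]] @ diag([0.8933853073471645, 0.7810859174391813, 0.18912292879078513]) @ [[-0.44, -0.8, -0.4], [-0.44, -0.19, 0.88], [-0.78, 0.56, -0.26]]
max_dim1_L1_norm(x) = 1.16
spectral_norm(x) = 0.89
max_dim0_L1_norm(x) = 1.28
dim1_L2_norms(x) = [0.55, 0.84, 0.67]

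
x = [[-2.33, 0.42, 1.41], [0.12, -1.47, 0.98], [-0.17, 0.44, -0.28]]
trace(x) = -4.08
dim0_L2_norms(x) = [2.34, 1.59, 1.74]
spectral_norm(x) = 2.77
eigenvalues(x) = [-0.07, -2.25, -1.76]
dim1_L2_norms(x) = [2.76, 1.77, 0.55]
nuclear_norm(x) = 4.66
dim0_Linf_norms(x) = [2.33, 1.47, 1.41]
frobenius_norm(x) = 3.32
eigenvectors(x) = [[-0.52, 0.93, 0.00], [-0.52, -0.34, 0.96], [-0.68, 0.16, -0.28]]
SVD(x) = [[-0.99, 0.10, -0.04],[-0.10, -0.95, 0.29],[-0.01, 0.3, 0.96]] @ diag([2.7652327586232506, 1.838552826958111, 0.05666827261516047]) @ [[0.83, -0.1, -0.54], [-0.21, 0.85, -0.48], [-0.51, -0.51, -0.69]]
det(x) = -0.29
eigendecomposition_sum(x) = [[0.00, -0.01, -0.05], [0.0, -0.01, -0.05], [0.00, -0.02, -0.06]] + [[-2.33, 0.44, 1.45], [0.86, -0.16, -0.53], [-0.39, 0.07, 0.25]] + [[-0.00, -0.00, 0.0], [-0.74, -1.30, 1.56], [0.22, 0.38, -0.46]]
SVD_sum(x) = [[-2.29,0.27,1.49], [-0.24,0.03,0.16], [-0.03,0.00,0.02]] + [[-0.04, 0.15, -0.08],[0.37, -1.49, 0.83],[-0.12, 0.46, -0.26]] + [[0.00, 0.0, 0.0], [-0.01, -0.01, -0.01], [-0.03, -0.03, -0.04]]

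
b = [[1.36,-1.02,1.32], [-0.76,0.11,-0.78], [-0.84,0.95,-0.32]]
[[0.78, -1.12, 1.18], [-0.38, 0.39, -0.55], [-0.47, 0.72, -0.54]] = b @ [[0.38, -0.13, 0.10], [-0.13, 0.55, -0.29], [0.10, -0.29, 0.57]]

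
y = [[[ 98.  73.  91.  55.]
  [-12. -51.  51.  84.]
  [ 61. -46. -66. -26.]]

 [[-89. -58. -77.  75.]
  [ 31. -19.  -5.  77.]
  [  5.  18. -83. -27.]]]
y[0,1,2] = 51.0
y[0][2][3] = -26.0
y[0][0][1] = 73.0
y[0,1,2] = 51.0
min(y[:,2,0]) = 5.0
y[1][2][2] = -83.0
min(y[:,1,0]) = -12.0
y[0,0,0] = 98.0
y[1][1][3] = 77.0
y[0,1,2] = 51.0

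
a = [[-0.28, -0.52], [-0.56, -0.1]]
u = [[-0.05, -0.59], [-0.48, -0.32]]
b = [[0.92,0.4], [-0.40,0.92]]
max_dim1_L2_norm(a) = 0.59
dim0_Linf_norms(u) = [0.48, 0.59]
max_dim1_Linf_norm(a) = 0.56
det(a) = -0.26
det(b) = 1.01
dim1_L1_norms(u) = [0.64, 0.8]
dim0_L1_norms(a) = [0.84, 0.62]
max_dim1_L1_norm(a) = 0.8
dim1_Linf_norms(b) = [0.92, 0.92]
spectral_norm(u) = 0.74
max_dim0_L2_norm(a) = 0.63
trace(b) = 1.84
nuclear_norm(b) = 2.01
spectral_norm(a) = 0.74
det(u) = -0.27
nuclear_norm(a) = 1.09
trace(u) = -0.37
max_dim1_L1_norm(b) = 1.32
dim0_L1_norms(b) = [1.32, 1.32]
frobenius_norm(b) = 1.42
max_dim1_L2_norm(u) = 0.59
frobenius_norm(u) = 0.83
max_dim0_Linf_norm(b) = 0.92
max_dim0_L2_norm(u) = 0.67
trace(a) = -0.38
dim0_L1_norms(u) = [0.53, 0.91]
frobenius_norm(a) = 0.82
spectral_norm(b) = 1.00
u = a @ b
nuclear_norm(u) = 1.10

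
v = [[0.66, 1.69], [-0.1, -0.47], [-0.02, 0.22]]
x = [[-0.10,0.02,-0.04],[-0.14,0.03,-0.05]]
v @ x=[[-0.3, 0.06, -0.11], [0.08, -0.02, 0.03], [-0.03, 0.01, -0.01]]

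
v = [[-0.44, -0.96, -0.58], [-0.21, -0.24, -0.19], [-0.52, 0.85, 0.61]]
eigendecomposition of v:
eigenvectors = [[0.93, 0.38, 0.02],[0.35, 0.10, -0.52],[0.13, -0.92, 0.85]]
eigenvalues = [-0.88, 0.73, 0.08]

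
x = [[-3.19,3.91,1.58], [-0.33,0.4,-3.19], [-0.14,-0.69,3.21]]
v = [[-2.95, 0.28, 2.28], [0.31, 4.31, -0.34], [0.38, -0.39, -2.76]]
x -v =[[-0.24, 3.63, -0.70], [-0.64, -3.91, -2.85], [-0.52, -0.30, 5.97]]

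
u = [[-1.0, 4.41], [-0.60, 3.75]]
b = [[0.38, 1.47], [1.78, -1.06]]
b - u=[[1.38, -2.94], [2.38, -4.81]]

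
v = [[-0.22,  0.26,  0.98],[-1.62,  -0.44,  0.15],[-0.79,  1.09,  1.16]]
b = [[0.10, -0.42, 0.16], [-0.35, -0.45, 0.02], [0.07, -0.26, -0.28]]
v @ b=[[-0.04, -0.28, -0.30], [0.00, 0.84, -0.31], [-0.38, -0.46, -0.43]]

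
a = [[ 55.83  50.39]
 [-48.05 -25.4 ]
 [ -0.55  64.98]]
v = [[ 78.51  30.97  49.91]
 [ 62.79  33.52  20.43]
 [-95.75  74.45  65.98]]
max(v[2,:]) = 74.45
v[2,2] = 65.98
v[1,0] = 62.79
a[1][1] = -25.4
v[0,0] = 78.51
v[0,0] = 78.51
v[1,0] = 62.79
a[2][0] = -0.55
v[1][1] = 33.52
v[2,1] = 74.45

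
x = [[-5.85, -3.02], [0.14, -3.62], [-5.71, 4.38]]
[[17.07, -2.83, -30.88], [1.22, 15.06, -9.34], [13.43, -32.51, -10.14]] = x @ [[-2.69, 2.58, 3.87], [-0.44, -4.06, 2.73]]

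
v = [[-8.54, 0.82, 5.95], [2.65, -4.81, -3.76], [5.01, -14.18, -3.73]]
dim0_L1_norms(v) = [16.2, 19.81, 13.44]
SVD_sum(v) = [[-3.39, 5.55, 2.72], [3.13, -5.13, -2.51], [7.22, -11.82, -5.79]] + [[-4.98, -4.74, 3.46], [0.29, 0.27, -0.2], [-2.46, -2.34, 1.71]] + [[-0.17,0.01,-0.23], [-0.77,0.04,-1.05], [0.25,-0.01,0.35]]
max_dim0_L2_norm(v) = 15.0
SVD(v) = [[-0.4, -0.90, -0.21], [0.37, 0.05, -0.93], [0.84, -0.44, 0.31]] @ diag([17.817503765636353, 8.600231317160313, 1.4002431406256366]) @ [[0.48, -0.79, -0.39], [0.65, 0.62, -0.45], [0.59, -0.03, 0.81]]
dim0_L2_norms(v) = [10.25, 15.0, 7.97]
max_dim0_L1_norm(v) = 19.81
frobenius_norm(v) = 19.83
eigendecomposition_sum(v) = [[-5.87, 6.82, 4.99], [3.69, -4.29, -3.14], [6.73, -7.82, -5.72]] + [[-2.69, -4.27, -0.01],[-1.03, -1.62, -0.00],[-1.77, -2.8, -0.01]] + [[0.02, -1.74, 0.97],[-0.01, 1.11, -0.62],[0.05, -3.56, 1.99]]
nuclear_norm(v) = 27.82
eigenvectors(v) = [[-0.61, 0.80, 0.42], [0.38, 0.3, -0.27], [0.70, 0.52, 0.87]]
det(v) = 214.57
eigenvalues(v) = [-15.88, -4.33, 3.12]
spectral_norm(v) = 17.82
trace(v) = -17.08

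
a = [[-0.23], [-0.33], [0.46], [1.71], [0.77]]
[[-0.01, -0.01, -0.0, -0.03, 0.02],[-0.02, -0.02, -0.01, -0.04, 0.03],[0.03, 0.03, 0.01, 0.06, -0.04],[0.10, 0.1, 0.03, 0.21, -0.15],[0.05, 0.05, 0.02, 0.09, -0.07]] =a @ [[0.06, 0.06, 0.02, 0.12, -0.09]]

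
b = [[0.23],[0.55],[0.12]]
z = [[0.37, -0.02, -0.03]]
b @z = [[0.09, -0.00, -0.01], [0.2, -0.01, -0.02], [0.04, -0.0, -0.0]]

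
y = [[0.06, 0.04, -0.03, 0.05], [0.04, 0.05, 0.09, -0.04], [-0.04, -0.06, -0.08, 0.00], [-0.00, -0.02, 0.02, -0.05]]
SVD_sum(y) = [[0.00, 0.00, 0.01, -0.00], [0.04, 0.06, 0.09, -0.02], [-0.04, -0.05, -0.08, 0.02], [0.01, 0.01, 0.01, -0.00]] + [[0.04, 0.04, -0.03, 0.06], [-0.01, -0.01, 0.01, -0.01], [-0.01, -0.01, 0.01, -0.01], [-0.02, -0.02, 0.02, -0.03]] + [[0.01, -0.00, -0.01, -0.01], [0.01, -0.0, -0.0, -0.0], [0.01, -0.00, -0.01, -0.01], [0.02, -0.0, -0.01, -0.01]] + [[0.0, -0.00, 0.0, 0.0], [-0.0, 0.00, -0.00, -0.00], [-0.00, 0.0, -0.0, -0.00], [0.0, -0.0, 0.0, 0.0]]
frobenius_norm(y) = 0.19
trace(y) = -0.02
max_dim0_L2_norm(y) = 0.13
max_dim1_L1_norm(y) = 0.22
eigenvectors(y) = [[-0.89+0.00j, (-0.38+0.14j), (-0.38-0.14j), (0.42+0j)], [-0.31+0.00j, 0.32-0.32j, (0.32+0.32j), -0.76+0.00j], [(0.34+0j), (0.18+0.39j), (0.18-0.39j), (0.32+0j)], [0.10+0.00j, (0.67+0j), (0.67-0j), (0.37+0j)]]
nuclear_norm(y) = 0.30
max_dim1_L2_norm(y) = 0.12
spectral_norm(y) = 0.16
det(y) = 0.00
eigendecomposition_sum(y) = [[(0.07-0j),(0.05-0j),0.02-0.00j,(0.01+0j)], [(0.02-0j),0.02-0.00j,(0.01-0j),0j], [(-0.03+0j),(-0.02+0j),(-0.01+0j),(-0+0j)], [(-0.01+0j),-0.01+0.00j,-0.00+0.00j,(-0+0j)]] + [[(-0.01-0.01j), (-0-0.02j), (-0.02-0.04j), (0.02+0j)], [(0.01+0j), 0.01+0.02j, 0.04+0.03j, -0.02+0.01j], [(-0.01+0.01j), (-0.02+0j), -0.04+0.02j, 0.00-0.02j], [0.01j, -0.01+0.03j, 0.01+0.07j, -0.03-0.01j]] + [[(-0.01+0.01j), -0.00+0.02j, (-0.02+0.04j), (0.02-0j)], [0.01-0.00j, 0.01-0.02j, 0.04-0.03j, -0.02-0.01j], [(-0.01-0.01j), -0.02-0.00j, (-0.04-0.02j), 0.00+0.02j], [0.00-0.01j, (-0.01-0.03j), (0.01-0.07j), -0.03+0.01j]] + [[0.00-0.00j, (-0+0j), -0.00+0.00j, -0j], [(-0+0j), 0.01-0.00j, 0.01-0.00j, (-0.01+0j)], [0.00-0.00j, (-0+0j), (-0+0j), 0.00-0.00j], [-0j, (-0+0j), -0.00+0.00j, -0j]]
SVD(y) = [[-0.06, 0.85, -0.52, 0.03],  [-0.74, -0.16, -0.22, -0.62],  [0.67, -0.17, -0.39, -0.61],  [-0.10, -0.47, -0.73, 0.49]] @ diag([0.1576882611985117, 0.10611941665312022, 0.033989357703869995, 0.004219627029701877]) @ [[-0.38, -0.49, -0.76, 0.2], [0.48, 0.43, -0.34, 0.68], [-0.71, 0.19, 0.38, 0.57], [0.35, -0.73, 0.41, 0.42]]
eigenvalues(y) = [(0.08+0j), (-0.05+0.02j), (-0.05-0.02j), (0.01+0j)]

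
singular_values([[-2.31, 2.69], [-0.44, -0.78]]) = [3.56, 0.84]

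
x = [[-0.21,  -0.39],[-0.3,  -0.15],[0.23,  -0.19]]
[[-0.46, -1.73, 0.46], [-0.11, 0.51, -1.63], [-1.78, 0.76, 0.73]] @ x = [[0.72, 0.35], [-0.5, 0.28], [0.31, 0.44]]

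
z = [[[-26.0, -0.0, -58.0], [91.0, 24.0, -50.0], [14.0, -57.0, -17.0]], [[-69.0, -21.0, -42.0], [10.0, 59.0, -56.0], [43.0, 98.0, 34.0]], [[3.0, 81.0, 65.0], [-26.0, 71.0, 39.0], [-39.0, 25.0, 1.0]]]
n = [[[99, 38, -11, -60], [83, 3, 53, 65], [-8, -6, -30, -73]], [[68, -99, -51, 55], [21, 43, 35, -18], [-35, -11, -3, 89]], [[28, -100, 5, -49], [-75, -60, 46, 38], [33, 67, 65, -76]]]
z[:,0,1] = [-0.0, -21.0, 81.0]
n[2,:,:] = [[28, -100, 5, -49], [-75, -60, 46, 38], [33, 67, 65, -76]]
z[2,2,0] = -39.0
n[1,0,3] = 55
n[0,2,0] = -8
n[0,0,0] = 99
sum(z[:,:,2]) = -84.0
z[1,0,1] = -21.0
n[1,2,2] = -3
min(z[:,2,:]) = -57.0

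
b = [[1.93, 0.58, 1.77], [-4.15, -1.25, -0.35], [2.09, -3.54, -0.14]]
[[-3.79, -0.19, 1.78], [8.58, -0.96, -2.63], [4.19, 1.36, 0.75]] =b@[[-1.46, 0.32, 0.57], [-2.05, -0.18, 0.11], [0.12, -0.4, 0.35]]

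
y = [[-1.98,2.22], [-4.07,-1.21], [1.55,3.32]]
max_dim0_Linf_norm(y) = 4.07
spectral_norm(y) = 5.14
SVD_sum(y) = [[-0.42, -0.26], [-3.46, -2.18], [2.61, 1.64]] + [[-1.56, 2.48],[-0.61, 0.97],[-1.06, 1.68]]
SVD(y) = [[-0.1, 0.79], [-0.80, 0.31], [0.6, 0.53]] @ diag([5.14312554328378, 3.721687741606209]) @ [[0.85, 0.53], [-0.53, 0.85]]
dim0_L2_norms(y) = [4.78, 4.17]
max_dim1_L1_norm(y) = 5.28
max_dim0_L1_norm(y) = 7.6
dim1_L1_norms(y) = [4.2, 5.28, 4.87]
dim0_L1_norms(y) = [7.6, 6.75]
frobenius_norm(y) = 6.35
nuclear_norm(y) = 8.86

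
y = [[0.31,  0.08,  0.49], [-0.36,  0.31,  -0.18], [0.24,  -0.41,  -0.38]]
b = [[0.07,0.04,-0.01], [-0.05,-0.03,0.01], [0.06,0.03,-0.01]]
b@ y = [[0.0, 0.02, 0.03], [-0.0, -0.02, -0.02], [0.01, 0.02, 0.03]]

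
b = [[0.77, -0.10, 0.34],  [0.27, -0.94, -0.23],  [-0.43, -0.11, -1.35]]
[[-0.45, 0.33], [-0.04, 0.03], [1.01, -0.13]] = b @ [[-0.27, 0.48], [0.13, 0.12], [-0.67, -0.07]]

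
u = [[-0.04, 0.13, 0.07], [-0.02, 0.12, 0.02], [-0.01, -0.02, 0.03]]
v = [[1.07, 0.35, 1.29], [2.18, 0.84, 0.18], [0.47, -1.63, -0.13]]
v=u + [[1.11, 0.22, 1.22], [2.2, 0.72, 0.16], [0.48, -1.61, -0.16]]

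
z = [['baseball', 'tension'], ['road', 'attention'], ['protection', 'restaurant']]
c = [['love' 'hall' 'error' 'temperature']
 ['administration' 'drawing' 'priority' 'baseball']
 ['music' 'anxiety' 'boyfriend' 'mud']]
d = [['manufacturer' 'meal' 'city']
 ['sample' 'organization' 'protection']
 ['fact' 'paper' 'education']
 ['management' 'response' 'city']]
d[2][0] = 'fact'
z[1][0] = 'road'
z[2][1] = 'restaurant'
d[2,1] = 'paper'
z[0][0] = 'baseball'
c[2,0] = 'music'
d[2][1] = 'paper'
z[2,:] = ['protection', 'restaurant']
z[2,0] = 'protection'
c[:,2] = ['error', 'priority', 'boyfriend']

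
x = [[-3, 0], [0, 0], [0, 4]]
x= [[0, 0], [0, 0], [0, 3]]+[[-3, 0], [0, 0], [0, 1]]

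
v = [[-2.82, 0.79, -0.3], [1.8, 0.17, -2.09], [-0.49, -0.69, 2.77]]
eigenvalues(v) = [-3.23, 3.35, 0.0]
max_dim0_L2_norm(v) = 3.48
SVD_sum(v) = [[-1.06,-0.09,1.2], [1.83,0.15,-2.06], [-1.61,-0.13,1.81]] + [[-1.76, 0.88, -1.5], [-0.03, 0.02, -0.03], [1.12, -0.56, 0.96]] + [[0.00,0.0,0.00], [0.00,0.00,0.0], [0.00,0.0,0.00]]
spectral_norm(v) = 4.01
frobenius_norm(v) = 4.97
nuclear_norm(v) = 6.95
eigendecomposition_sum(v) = [[-2.88, 0.69, 0.1], [1.48, -0.35, -0.05], [-0.06, 0.02, 0.00]] + [[0.06, 0.1, -0.4], [0.31, 0.52, -2.04], [-0.43, -0.71, 2.77]] + [[0.00, 0.0, 0.0], [0.00, 0.00, 0.0], [0.0, 0.0, 0.0]]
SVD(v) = [[-0.40, -0.84, 0.36], [0.69, -0.02, 0.73], [-0.61, 0.54, 0.59]] @ diag([4.0138887590844865, 2.9293827572867515, 0.003700135979299318]) @ [[0.66, 0.05, -0.75], [0.71, -0.35, 0.61], [0.23, 0.93, 0.27]]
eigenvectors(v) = [[0.89, -0.11, 0.23],[-0.46, -0.59, 0.93],[0.02, 0.80, 0.27]]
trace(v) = 0.12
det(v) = -0.04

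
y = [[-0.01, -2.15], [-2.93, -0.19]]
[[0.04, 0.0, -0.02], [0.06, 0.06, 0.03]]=y @ [[-0.02, -0.02, -0.01], [-0.02, 0.00, 0.01]]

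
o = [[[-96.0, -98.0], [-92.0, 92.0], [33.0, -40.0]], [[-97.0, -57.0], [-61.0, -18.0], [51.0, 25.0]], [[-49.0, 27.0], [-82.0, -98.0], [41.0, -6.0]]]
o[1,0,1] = -57.0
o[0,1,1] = 92.0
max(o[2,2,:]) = 41.0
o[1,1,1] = -18.0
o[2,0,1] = 27.0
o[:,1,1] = [92.0, -18.0, -98.0]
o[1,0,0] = -97.0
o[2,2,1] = -6.0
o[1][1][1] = -18.0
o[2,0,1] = 27.0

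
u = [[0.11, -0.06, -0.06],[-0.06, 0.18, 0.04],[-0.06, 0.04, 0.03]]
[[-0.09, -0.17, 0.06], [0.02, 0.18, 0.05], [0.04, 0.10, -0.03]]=u @ [[0.01, -0.68, 0.75],[-0.24, 0.55, 0.55],[1.69, 1.08, -0.15]]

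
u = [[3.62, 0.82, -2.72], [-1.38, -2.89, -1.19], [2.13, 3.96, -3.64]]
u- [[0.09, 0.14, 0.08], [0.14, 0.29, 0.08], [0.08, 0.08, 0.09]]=[[3.53, 0.68, -2.80], [-1.52, -3.18, -1.27], [2.05, 3.88, -3.73]]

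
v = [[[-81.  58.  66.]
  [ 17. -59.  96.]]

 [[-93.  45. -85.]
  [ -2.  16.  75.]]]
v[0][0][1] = 58.0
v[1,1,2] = 75.0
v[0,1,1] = -59.0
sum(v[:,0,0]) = -174.0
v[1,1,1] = 16.0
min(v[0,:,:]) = -81.0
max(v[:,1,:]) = 96.0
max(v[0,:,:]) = 96.0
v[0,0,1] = 58.0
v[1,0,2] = -85.0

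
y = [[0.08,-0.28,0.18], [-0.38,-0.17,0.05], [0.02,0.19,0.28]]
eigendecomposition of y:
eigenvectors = [[(0.53+0j), (0.1-0.6j), 0.10+0.60j], [0.82+0.00j, 0.09+0.45j, 0.09-0.45j], [-0.23+0.00j, (0.65+0j), 0.65-0.00j]]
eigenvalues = [(-0.43+0j), (0.31+0.11j), (0.31-0.11j)]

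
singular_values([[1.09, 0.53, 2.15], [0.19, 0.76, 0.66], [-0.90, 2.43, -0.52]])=[2.73, 2.58, 0.0]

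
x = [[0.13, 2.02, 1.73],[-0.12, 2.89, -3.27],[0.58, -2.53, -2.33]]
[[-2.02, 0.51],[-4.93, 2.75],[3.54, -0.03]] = x @ [[1.43, 0.74],  [-1.33, 0.54],  [0.28, -0.39]]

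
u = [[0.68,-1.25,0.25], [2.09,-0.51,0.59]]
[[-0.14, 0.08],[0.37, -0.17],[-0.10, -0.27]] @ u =[[0.07, 0.13, 0.01], [-0.10, -0.38, -0.01], [-0.63, 0.26, -0.18]]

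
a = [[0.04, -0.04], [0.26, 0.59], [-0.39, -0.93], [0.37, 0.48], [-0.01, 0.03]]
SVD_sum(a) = [[-0.01, -0.02], [0.28, 0.58], [-0.44, -0.91], [0.26, 0.53], [0.01, 0.02]] + [[0.05, -0.02], [-0.02, 0.01], [0.05, -0.02], [0.11, -0.05], [-0.02, 0.01]]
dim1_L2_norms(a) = [0.06, 0.64, 1.01, 0.61, 0.03]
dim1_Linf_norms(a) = [0.04, 0.59, 0.93, 0.48, 0.03]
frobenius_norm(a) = 1.34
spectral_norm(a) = 1.33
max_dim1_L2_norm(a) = 1.01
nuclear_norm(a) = 1.48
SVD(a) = [[0.01,0.36], [-0.48,-0.16], [0.75,0.37], [-0.44,0.83], [-0.02,-0.15]] @ diag([1.3349331097320942, 0.1488408295495569]) @ [[-0.44, -0.90],[0.90, -0.44]]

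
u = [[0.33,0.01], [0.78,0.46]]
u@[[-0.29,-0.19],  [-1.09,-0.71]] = [[-0.11,-0.07],[-0.73,-0.47]]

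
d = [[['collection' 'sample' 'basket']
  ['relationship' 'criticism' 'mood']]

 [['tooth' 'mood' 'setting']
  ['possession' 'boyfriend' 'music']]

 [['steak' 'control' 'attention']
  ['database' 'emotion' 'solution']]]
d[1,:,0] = ['tooth', 'possession']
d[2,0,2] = 'attention'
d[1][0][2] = 'setting'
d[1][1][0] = 'possession'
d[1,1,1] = 'boyfriend'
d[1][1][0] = 'possession'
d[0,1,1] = 'criticism'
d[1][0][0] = 'tooth'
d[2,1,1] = 'emotion'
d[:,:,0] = [['collection', 'relationship'], ['tooth', 'possession'], ['steak', 'database']]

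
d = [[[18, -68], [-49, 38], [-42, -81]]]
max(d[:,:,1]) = 38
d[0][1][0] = -49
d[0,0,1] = -68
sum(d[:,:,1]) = -111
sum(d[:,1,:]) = -11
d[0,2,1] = -81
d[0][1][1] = 38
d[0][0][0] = 18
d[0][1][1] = 38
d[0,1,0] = -49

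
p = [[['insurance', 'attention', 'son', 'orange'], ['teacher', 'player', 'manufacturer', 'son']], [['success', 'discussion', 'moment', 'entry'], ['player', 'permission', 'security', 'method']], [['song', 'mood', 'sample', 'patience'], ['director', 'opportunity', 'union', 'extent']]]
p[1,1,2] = 'security'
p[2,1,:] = ['director', 'opportunity', 'union', 'extent']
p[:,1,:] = [['teacher', 'player', 'manufacturer', 'son'], ['player', 'permission', 'security', 'method'], ['director', 'opportunity', 'union', 'extent']]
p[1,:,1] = ['discussion', 'permission']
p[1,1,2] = 'security'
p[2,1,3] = 'extent'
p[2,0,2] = 'sample'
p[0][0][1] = 'attention'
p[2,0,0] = 'song'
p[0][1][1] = 'player'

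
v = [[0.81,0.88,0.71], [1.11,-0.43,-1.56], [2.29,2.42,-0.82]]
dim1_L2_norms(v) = [1.39, 1.96, 3.43]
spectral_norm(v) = 3.67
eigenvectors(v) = [[(-0.74+0j), -0.33-0.01j, (-0.33+0.01j)], [(0.12+0j), 0.69+0.00j, 0.69-0.00j], [(-0.66+0j), (-0.04-0.64j), -0.04+0.64j]]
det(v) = 3.61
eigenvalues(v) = [(1.3+0j), (-0.87+1.42j), (-0.87-1.42j)]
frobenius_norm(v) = 4.19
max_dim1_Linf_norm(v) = 2.42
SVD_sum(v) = [[0.69, 0.62, -0.25], [0.66, 0.6, -0.25], [2.45, 2.21, -0.91]] + [[-0.16,0.49,0.75],  [0.31,-0.92,-1.42],  [-0.04,0.11,0.17]] + [[0.29, -0.23, 0.21], [0.14, -0.11, 0.10], [-0.12, 0.09, -0.09]]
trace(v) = -0.44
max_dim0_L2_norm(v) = 2.67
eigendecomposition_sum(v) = [[(1.44-0j), 0.69-0.00j, (-0.03+0j)], [-0.24+0.00j, (-0.11+0j), -0j], [1.28-0.00j, 0.62-0.00j, -0.02+0.00j]] + [[-0.31-0.30j, (0.09-0.46j), 0.37+0.25j],  [0.67+0.59j, (-0.16+0.96j), (-0.78-0.48j)],  [0.50-0.66j, 0.90+0.09j, -0.40+0.75j]] + [[-0.31+0.30j, (0.09+0.46j), (0.37-0.25j)],[0.67-0.59j, (-0.16-0.96j), (-0.78+0.48j)],[0.50+0.66j, 0.90-0.09j, -0.40-0.75j]]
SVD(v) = [[-0.26, 0.47, -0.84], [-0.25, -0.88, -0.41], [-0.93, 0.11, 0.35]] @ diag([3.6719623558748333, 1.9550780039455815, 0.5024564215196199]) @ [[-0.72, -0.65, 0.26], [-0.18, 0.54, 0.82], [-0.68, 0.54, -0.5]]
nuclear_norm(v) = 6.13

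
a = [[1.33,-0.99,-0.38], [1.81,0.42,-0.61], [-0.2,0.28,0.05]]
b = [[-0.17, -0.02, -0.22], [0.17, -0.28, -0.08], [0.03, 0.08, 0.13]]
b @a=[[-0.22, 0.10, 0.07], [-0.26, -0.31, 0.10], [0.16, 0.04, -0.05]]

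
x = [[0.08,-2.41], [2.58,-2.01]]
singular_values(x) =[3.72, 1.63]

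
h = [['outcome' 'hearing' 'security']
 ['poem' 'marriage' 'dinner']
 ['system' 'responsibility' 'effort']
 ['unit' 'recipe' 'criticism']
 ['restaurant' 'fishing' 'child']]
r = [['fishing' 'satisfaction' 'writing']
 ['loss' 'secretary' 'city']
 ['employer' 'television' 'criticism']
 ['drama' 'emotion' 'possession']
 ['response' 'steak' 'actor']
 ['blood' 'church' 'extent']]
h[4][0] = 'restaurant'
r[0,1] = 'satisfaction'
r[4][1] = 'steak'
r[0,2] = 'writing'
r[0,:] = ['fishing', 'satisfaction', 'writing']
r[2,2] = 'criticism'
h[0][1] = 'hearing'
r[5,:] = ['blood', 'church', 'extent']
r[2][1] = 'television'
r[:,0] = ['fishing', 'loss', 'employer', 'drama', 'response', 'blood']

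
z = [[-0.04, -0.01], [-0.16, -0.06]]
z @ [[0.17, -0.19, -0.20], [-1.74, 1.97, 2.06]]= [[0.01, -0.01, -0.01], [0.08, -0.09, -0.09]]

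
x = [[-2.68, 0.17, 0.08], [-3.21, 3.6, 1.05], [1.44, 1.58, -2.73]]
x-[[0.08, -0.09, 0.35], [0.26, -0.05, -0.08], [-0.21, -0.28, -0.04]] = [[-2.76, 0.26, -0.27],[-3.47, 3.65, 1.13],[1.65, 1.86, -2.69]]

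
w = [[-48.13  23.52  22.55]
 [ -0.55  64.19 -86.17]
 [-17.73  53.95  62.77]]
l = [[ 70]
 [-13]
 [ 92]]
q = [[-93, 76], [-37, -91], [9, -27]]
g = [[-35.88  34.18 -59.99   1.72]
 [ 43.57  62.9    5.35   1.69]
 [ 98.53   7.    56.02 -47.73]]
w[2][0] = -17.73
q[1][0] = -37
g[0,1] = 34.18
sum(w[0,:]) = -2.0600000000000023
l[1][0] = -13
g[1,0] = 43.57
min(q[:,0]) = -93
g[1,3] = 1.69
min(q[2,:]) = -27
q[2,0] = 9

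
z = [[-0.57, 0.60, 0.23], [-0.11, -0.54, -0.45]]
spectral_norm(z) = 1.00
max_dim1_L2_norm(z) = 0.86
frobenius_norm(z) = 1.12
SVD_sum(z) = [[-0.32, 0.65, 0.36], [0.23, -0.47, -0.27]] + [[-0.25, -0.05, -0.13], [-0.34, -0.07, -0.18]]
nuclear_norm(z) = 1.49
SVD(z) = [[-0.81, 0.59], [0.59, 0.81]] @ diag([1.002366398228213, 0.48914374543992595]) @ [[0.39,-0.8,-0.45], [-0.87,-0.17,-0.46]]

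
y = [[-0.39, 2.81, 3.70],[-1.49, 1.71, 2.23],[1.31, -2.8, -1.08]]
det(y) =9.120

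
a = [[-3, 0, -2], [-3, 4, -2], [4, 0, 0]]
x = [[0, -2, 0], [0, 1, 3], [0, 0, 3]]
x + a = [[-3, -2, -2], [-3, 5, 1], [4, 0, 3]]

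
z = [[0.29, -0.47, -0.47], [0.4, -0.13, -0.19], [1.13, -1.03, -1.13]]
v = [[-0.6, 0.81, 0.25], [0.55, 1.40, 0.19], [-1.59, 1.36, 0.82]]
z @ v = [[0.31, -1.06, -0.40], [-0.01, -0.12, -0.08], [0.55, -2.06, -0.84]]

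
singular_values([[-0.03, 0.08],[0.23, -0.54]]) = [0.59, 0.0]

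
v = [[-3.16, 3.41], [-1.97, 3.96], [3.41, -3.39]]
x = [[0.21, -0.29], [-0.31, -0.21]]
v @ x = [[-1.72, 0.20], [-1.64, -0.26], [1.77, -0.28]]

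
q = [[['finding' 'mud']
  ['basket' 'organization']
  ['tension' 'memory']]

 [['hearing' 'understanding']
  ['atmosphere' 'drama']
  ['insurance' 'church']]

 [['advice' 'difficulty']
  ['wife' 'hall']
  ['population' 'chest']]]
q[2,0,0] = 'advice'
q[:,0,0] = ['finding', 'hearing', 'advice']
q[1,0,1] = 'understanding'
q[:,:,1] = [['mud', 'organization', 'memory'], ['understanding', 'drama', 'church'], ['difficulty', 'hall', 'chest']]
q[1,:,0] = ['hearing', 'atmosphere', 'insurance']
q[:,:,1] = [['mud', 'organization', 'memory'], ['understanding', 'drama', 'church'], ['difficulty', 'hall', 'chest']]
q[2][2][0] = 'population'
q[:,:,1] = [['mud', 'organization', 'memory'], ['understanding', 'drama', 'church'], ['difficulty', 'hall', 'chest']]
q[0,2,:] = ['tension', 'memory']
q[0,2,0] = 'tension'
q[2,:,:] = [['advice', 'difficulty'], ['wife', 'hall'], ['population', 'chest']]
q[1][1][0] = 'atmosphere'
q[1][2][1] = 'church'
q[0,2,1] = 'memory'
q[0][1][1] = 'organization'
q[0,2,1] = 'memory'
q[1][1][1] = 'drama'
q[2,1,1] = 'hall'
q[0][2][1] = 'memory'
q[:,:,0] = [['finding', 'basket', 'tension'], ['hearing', 'atmosphere', 'insurance'], ['advice', 'wife', 'population']]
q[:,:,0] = [['finding', 'basket', 'tension'], ['hearing', 'atmosphere', 'insurance'], ['advice', 'wife', 'population']]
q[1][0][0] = 'hearing'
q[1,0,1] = 'understanding'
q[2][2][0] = 'population'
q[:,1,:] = [['basket', 'organization'], ['atmosphere', 'drama'], ['wife', 'hall']]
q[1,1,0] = 'atmosphere'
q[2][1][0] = 'wife'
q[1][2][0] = 'insurance'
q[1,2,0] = 'insurance'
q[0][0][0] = 'finding'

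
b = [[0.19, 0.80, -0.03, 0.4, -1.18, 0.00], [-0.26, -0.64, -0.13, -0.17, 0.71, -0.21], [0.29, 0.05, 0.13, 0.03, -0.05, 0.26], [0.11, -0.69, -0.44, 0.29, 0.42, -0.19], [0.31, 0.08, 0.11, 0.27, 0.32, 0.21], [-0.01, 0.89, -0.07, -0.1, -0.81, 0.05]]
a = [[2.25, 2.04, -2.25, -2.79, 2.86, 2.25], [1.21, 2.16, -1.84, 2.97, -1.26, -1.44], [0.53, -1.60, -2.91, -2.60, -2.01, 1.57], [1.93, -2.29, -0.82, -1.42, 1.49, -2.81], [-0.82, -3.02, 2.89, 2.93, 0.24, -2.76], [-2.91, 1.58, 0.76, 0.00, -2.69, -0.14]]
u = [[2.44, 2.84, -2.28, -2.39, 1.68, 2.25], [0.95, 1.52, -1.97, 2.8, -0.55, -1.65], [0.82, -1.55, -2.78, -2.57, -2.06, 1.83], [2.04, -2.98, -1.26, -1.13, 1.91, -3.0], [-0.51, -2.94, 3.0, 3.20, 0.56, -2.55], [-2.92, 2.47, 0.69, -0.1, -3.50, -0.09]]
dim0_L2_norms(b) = [0.54, 1.53, 0.5, 0.6, 1.68, 0.44]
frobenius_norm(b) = 2.50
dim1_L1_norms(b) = [2.6, 2.12, 0.81, 2.14, 1.3, 1.93]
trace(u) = 0.52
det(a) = 467.22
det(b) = -0.00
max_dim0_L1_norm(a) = 12.71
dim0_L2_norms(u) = [4.53, 6.03, 5.28, 5.63, 4.86, 5.16]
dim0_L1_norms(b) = [1.17, 3.15, 0.91, 1.26, 3.49, 0.92]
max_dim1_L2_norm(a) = 5.94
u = a + b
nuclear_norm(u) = 27.05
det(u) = -1248.35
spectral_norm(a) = 8.50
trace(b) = 0.34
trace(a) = 0.18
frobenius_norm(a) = 12.52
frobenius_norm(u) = 12.91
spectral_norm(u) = 8.54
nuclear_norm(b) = 4.19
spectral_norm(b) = 2.26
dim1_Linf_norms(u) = [2.84, 2.8, 2.78, 3.0, 3.2, 3.5]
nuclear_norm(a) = 26.12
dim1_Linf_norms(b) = [1.18, 0.71, 0.29, 0.69, 0.32, 0.89]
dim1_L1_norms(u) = [13.88, 9.44, 11.61, 12.32, 12.76, 9.77]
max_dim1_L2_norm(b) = 1.49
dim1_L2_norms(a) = [5.94, 4.69, 4.96, 4.67, 5.87, 4.34]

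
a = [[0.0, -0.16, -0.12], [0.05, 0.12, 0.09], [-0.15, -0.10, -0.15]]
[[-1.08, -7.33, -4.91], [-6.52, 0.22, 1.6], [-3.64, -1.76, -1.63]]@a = [[0.37, -0.22, 0.21], [-0.23, 0.91, 0.56], [0.16, 0.53, 0.52]]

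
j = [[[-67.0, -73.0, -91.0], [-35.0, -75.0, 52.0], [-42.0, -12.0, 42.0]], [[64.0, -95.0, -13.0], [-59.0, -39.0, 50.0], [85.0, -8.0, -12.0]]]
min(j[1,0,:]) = -95.0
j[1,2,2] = -12.0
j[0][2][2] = 42.0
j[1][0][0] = 64.0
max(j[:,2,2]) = 42.0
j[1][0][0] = 64.0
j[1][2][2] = -12.0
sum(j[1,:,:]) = -27.0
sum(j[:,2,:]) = 53.0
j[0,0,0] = -67.0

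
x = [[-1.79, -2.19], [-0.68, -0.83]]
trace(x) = -2.62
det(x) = -0.00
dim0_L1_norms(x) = [2.47, 3.02]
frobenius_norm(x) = 3.03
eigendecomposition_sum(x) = [[-1.79, -2.19], [-0.68, -0.83]] + [[0.0, -0.0], [-0.0, 0.0]]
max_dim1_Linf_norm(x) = 2.19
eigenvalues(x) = [-2.62, 0.0]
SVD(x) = [[-0.93, -0.35], [-0.35, 0.93]] @ diag([3.0251444033998496, 0.0011569695635244434]) @ [[0.63, 0.77], [-0.77, 0.63]]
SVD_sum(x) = [[-1.79, -2.19], [-0.68, -0.83]] + [[0.0, -0.00], [-0.00, 0.00]]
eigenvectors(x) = [[-0.93, 0.77], [-0.35, -0.63]]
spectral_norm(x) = 3.03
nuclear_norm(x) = 3.03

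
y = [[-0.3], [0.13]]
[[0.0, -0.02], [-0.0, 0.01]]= y@[[-0.01, 0.05]]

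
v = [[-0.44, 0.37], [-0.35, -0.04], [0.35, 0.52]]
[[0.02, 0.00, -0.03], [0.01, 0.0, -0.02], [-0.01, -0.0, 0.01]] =v @[[-0.03, -0.01, 0.05], [0.01, 0.0, -0.01]]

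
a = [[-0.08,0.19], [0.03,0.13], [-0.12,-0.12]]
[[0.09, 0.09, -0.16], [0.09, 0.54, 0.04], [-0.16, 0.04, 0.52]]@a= [[0.01,0.05], [0.00,0.08], [-0.05,-0.09]]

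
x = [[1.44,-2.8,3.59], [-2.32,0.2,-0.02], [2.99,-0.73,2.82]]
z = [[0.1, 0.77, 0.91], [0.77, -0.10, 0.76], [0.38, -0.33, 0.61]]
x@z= [[-0.65,0.2,1.37], [-0.09,-1.8,-1.97], [0.81,1.44,3.89]]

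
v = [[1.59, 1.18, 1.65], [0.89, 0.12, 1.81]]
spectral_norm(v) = 3.18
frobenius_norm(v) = 3.27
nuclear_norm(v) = 3.98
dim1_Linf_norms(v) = [1.65, 1.81]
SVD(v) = [[-0.80, -0.6], [-0.6, 0.80]] @ diag([3.1753621551165288, 0.8016702463318165]) @ [[-0.57, -0.32, -0.76],[-0.31, -0.77, 0.56]]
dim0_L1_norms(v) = [2.48, 1.3, 3.46]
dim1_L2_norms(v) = [2.58, 2.02]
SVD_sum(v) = [[1.44, 0.81, 1.92], [1.09, 0.61, 1.45]] + [[0.15, 0.37, -0.27], [-0.20, -0.49, 0.36]]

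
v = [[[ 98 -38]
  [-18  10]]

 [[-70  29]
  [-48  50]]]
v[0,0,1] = -38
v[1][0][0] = -70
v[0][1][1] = 10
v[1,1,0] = -48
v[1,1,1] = 50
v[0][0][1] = -38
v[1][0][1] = 29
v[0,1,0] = -18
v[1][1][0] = -48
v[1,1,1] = 50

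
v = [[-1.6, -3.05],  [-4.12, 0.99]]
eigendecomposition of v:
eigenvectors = [[-0.78, 0.52],[-0.63, -0.86]]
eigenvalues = [-4.08, 3.47]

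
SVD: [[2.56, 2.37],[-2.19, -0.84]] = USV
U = [[-0.84,0.55], [0.55,0.84]]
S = [4.14, 0.73]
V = [[-0.81, -0.59], [-0.59, 0.81]]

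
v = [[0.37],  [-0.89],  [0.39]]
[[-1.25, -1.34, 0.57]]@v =[[0.95]]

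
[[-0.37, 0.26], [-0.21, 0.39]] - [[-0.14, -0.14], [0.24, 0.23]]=[[-0.23, 0.40], [-0.45, 0.16]]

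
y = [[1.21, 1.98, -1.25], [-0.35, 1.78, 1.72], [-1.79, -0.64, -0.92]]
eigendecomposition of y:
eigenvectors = [[-0.53+0.00j, -0.70+0.00j, -0.70-0.00j], [(0.32+0j), -0.02-0.60j, (-0.02+0.6j)], [(-0.79+0j), (0.39-0.08j), (0.39+0.08j)]]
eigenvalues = [(-1.86+0j), (1.96+1.55j), (1.96-1.55j)]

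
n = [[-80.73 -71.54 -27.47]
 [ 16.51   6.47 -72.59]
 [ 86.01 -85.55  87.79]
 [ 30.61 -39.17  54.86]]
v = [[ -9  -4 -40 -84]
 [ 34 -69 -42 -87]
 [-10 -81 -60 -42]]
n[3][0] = 30.61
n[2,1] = -85.55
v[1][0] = 34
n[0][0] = -80.73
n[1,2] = -72.59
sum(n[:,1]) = -189.79000000000002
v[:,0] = [-9, 34, -10]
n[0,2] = -27.47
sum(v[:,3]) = -213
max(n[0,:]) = -27.47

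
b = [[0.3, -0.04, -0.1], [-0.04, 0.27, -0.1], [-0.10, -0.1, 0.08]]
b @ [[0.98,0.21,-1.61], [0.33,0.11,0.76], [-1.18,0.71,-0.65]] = [[0.40,  -0.01,  -0.45], [0.17,  -0.05,  0.33], [-0.23,  0.02,  0.03]]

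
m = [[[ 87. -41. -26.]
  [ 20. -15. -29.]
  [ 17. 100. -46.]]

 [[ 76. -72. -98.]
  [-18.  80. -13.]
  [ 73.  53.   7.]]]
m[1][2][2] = 7.0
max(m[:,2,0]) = 73.0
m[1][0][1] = -72.0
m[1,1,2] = -13.0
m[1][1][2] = -13.0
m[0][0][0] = 87.0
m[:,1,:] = [[20.0, -15.0, -29.0], [-18.0, 80.0, -13.0]]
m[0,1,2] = -29.0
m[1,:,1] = [-72.0, 80.0, 53.0]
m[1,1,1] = 80.0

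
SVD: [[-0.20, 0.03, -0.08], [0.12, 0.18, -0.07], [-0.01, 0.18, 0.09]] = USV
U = [[-0.35, -0.89, -0.29], [0.76, -0.09, -0.64], [0.54, -0.44, 0.71]]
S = [0.27, 0.21, 0.13]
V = [[0.57, 0.82, 0.09], [0.80, -0.57, 0.18], [-0.19, 0.03, 0.98]]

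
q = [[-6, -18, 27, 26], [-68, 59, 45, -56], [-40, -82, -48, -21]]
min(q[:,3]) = -56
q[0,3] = 26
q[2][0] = -40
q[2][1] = -82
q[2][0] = -40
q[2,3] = -21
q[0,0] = -6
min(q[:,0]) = -68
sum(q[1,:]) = -20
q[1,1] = 59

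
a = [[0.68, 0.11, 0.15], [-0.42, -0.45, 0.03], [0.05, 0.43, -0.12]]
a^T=[[0.68, -0.42, 0.05], [0.11, -0.45, 0.43], [0.15, 0.03, -0.12]]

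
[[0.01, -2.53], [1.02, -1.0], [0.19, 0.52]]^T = [[0.01, 1.02, 0.19], [-2.53, -1.00, 0.52]]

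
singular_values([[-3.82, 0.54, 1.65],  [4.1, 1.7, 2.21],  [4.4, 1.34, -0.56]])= [7.29, 3.13, 0.79]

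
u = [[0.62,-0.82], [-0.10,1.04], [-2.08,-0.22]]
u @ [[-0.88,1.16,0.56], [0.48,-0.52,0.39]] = [[-0.94, 1.15, 0.03], [0.59, -0.66, 0.35], [1.72, -2.3, -1.25]]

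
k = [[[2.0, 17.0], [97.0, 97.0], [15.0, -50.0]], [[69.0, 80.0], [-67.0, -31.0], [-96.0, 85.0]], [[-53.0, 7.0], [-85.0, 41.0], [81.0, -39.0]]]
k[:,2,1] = [-50.0, 85.0, -39.0]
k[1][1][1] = -31.0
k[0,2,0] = 15.0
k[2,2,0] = 81.0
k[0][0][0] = 2.0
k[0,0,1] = 17.0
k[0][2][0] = 15.0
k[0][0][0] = 2.0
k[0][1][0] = 97.0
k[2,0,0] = -53.0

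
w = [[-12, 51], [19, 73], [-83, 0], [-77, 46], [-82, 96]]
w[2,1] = 0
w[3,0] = -77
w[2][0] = -83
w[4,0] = -82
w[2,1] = 0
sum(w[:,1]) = 266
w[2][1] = 0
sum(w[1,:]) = 92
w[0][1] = 51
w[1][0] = 19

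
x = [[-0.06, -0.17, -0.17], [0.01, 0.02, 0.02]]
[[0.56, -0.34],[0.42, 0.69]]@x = [[-0.04, -0.1, -0.1],[-0.02, -0.06, -0.06]]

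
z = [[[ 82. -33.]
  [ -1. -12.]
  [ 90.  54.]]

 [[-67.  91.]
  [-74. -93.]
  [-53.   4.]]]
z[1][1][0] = -74.0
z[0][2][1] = 54.0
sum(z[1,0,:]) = 24.0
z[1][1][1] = -93.0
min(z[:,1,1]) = -93.0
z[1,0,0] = -67.0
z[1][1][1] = -93.0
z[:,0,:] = [[82.0, -33.0], [-67.0, 91.0]]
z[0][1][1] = -12.0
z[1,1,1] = -93.0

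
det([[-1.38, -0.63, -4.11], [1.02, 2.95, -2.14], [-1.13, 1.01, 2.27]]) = -30.223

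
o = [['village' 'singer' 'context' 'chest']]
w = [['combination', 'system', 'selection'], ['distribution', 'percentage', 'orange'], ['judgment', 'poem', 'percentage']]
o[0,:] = ['village', 'singer', 'context', 'chest']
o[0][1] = 'singer'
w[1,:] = ['distribution', 'percentage', 'orange']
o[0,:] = ['village', 'singer', 'context', 'chest']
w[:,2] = ['selection', 'orange', 'percentage']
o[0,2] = 'context'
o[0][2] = 'context'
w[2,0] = 'judgment'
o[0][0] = 'village'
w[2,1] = 'poem'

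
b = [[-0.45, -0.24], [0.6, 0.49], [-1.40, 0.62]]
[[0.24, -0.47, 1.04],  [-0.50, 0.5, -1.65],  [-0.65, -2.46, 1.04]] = b @ [[0.01, 1.43, -1.45], [-1.03, -0.74, -1.6]]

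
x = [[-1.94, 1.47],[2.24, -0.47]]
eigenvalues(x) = [-3.16, 0.75]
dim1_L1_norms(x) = [3.41, 2.71]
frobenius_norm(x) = 3.34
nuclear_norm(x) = 3.99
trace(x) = -2.41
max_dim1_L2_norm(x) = 2.43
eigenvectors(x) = [[-0.77, -0.48], [0.64, -0.88]]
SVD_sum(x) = [[-2.15,1.02], [2.01,-0.95]] + [[0.21,0.45], [0.23,0.48]]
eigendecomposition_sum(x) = [[-2.18,1.19], [1.81,-0.99]] + [[0.24,0.28], [0.43,0.52]]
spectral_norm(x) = 3.26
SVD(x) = [[-0.73, 0.68],[0.68, 0.73]] @ diag([3.2603168753078227, 0.7302971125391604]) @ [[0.90, -0.43], [0.43, 0.90]]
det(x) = -2.38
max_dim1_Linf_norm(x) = 2.24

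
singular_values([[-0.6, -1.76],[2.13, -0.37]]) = [2.22, 1.79]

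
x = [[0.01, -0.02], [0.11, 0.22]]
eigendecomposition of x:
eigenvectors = [[-0.88, 0.1], [0.48, -0.99]]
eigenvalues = [0.02, 0.21]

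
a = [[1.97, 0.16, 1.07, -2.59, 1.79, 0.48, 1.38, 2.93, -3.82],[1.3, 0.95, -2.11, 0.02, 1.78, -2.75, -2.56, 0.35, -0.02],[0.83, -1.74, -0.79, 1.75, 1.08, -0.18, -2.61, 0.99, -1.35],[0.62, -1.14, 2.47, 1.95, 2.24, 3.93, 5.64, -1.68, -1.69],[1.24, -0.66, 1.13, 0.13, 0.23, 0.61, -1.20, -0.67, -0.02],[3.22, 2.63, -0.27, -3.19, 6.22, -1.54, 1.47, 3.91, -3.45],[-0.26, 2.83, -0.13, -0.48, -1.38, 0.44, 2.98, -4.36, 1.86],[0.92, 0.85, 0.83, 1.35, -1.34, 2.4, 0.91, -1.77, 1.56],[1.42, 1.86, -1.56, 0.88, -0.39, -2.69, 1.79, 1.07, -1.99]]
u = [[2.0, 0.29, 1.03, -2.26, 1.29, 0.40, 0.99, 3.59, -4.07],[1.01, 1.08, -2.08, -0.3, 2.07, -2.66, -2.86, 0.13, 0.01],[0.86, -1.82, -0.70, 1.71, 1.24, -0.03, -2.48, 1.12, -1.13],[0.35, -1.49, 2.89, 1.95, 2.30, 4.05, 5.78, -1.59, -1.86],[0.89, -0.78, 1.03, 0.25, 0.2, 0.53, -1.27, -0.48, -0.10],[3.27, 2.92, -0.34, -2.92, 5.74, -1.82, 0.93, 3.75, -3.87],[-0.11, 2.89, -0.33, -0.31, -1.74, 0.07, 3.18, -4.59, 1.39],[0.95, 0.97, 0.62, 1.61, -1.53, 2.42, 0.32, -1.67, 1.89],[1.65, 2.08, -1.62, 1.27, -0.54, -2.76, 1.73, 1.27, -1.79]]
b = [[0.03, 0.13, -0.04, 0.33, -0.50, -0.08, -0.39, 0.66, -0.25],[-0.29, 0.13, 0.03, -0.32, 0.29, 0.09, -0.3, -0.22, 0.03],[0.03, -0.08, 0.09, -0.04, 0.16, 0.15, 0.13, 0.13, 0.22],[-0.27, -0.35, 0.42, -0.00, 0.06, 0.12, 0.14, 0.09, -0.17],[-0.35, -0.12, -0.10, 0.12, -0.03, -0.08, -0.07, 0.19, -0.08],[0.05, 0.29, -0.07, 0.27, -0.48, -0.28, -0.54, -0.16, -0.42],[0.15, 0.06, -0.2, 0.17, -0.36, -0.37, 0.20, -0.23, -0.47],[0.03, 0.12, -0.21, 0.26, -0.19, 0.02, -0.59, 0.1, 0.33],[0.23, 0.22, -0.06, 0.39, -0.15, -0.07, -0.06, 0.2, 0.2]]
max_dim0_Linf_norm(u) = 5.78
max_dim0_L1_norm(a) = 20.54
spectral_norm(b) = 1.52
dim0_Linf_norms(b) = [0.35, 0.35, 0.42, 0.39, 0.5, 0.37, 0.59, 0.66, 0.47]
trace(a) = 1.99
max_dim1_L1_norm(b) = 2.56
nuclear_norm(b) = 5.07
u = b + a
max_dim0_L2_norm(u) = 8.03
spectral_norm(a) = 12.37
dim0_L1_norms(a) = [11.78, 12.82, 10.36, 12.34, 16.45, 15.02, 20.54, 17.73, 15.76]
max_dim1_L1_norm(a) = 25.9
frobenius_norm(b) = 2.22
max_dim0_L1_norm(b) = 2.42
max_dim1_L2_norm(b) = 1.02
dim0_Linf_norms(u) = [3.27, 2.92, 2.89, 2.92, 5.74, 4.05, 5.78, 4.59, 4.07]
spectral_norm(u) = 12.46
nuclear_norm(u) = 43.47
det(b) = -0.00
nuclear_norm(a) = 42.56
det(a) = -11228.30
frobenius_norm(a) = 18.44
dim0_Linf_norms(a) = [3.22, 2.83, 2.47, 3.19, 6.22, 3.93, 5.64, 4.36, 3.82]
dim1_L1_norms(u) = [15.92, 12.2, 11.09, 22.26, 5.53, 25.56, 14.61, 11.98, 14.71]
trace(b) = 0.44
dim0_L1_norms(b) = [1.43, 1.5, 1.22, 1.9, 2.22, 1.26, 2.42, 1.98, 2.17]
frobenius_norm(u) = 18.76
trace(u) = 2.43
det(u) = -1883.54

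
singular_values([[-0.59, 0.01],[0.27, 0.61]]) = [0.75, 0.49]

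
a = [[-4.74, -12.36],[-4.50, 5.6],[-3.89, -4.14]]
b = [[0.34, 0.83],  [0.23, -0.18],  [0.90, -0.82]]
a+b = [[-4.40,-11.53], [-4.27,5.42], [-2.99,-4.96]]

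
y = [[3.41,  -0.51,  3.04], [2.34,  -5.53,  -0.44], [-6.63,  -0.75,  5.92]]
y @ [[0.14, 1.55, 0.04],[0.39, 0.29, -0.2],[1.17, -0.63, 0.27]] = [[3.84, 3.22, 1.06],  [-2.34, 2.30, 1.08],  [5.71, -14.22, 1.48]]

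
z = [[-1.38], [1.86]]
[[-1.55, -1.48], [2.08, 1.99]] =z @ [[1.12,1.07]]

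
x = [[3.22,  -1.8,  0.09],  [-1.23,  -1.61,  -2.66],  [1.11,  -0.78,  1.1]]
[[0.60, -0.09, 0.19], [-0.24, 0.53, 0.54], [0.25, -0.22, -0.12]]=x @[[0.17, -0.03, 0.03], [-0.03, -0.01, -0.06], [0.03, -0.18, -0.18]]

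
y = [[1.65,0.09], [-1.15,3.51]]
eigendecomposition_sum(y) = [[1.76, -0.09], [1.13, -0.06]] + [[-0.11,0.18], [-2.28,3.57]]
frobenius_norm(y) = 4.05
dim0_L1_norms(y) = [2.8, 3.6]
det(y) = 5.89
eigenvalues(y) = [1.71, 3.45]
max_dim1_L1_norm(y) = 4.66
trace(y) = 5.16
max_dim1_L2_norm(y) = 3.69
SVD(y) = [[-0.14, 0.99], [0.99, 0.14]] @ diag([3.7238710618039934, 1.583030105544047]) @ [[-0.37, 0.93], [0.93, 0.37]]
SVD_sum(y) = [[0.19, -0.49], [-1.36, 3.43]] + [[1.46, 0.58], [0.21, 0.08]]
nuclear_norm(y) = 5.31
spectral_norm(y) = 3.72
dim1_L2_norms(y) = [1.65, 3.69]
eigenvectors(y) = [[-0.84, -0.05], [-0.54, -1.0]]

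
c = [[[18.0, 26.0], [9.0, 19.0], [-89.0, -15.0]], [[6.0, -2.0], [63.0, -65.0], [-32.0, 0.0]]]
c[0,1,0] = 9.0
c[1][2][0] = -32.0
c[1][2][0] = -32.0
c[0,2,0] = -89.0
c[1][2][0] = -32.0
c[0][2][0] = -89.0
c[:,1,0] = [9.0, 63.0]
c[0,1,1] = 19.0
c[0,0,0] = 18.0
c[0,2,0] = -89.0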